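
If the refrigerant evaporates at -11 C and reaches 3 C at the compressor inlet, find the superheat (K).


Superheat = T_suction - T_evap
Superheat = 3 - (-11)
Superheat = 14 K

14


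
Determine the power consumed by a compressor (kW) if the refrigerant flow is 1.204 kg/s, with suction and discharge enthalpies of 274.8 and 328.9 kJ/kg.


dh = 328.9 - 274.8 = 54.1 kJ/kg
W = m_dot * dh = 1.204 * 54.1 = 65.14 kW

65.14


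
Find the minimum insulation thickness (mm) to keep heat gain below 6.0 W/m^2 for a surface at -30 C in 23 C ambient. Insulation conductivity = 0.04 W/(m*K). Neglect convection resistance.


dT = 23 - (-30) = 53 K
thickness = k * dT / q_max * 1000
thickness = 0.04 * 53 / 6.0 * 1000
thickness = 353.3 mm

353.3


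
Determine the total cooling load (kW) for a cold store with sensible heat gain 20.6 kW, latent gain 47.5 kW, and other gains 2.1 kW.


Q_total = Q_s + Q_l + Q_misc
Q_total = 20.6 + 47.5 + 2.1
Q_total = 70.2 kW

70.2


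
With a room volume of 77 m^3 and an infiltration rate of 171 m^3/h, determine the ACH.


ACH = flow / volume
ACH = 171 / 77
ACH = 2.221

2.221


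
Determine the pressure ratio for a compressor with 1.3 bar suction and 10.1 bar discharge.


PR = P_high / P_low
PR = 10.1 / 1.3
PR = 7.769

7.769


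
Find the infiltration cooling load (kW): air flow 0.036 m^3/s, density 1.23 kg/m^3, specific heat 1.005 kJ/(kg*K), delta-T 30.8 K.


Q = V_dot * rho * cp * dT
Q = 0.036 * 1.23 * 1.005 * 30.8
Q = 1.371 kW

1.371


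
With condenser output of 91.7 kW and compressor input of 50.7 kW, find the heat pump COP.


COP_hp = Q_cond / W
COP_hp = 91.7 / 50.7
COP_hp = 1.809

1.809


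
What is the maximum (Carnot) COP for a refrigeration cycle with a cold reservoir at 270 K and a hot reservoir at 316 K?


dT = 316 - 270 = 46 K
COP_carnot = T_cold / dT = 270 / 46
COP_carnot = 5.87

5.87


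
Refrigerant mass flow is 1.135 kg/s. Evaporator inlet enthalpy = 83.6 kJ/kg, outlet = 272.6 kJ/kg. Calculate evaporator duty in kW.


dh = 272.6 - 83.6 = 189.0 kJ/kg
Q_evap = m_dot * dh = 1.135 * 189.0
Q_evap = 214.52 kW

214.52


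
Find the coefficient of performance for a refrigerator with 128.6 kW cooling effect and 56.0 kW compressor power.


COP = Q_evap / W
COP = 128.6 / 56.0
COP = 2.296

2.296


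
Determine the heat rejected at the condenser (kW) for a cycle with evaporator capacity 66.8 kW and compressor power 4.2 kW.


Q_cond = Q_evap + W
Q_cond = 66.8 + 4.2
Q_cond = 71.0 kW

71.0


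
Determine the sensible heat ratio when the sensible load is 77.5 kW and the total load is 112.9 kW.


SHR = Q_sensible / Q_total
SHR = 77.5 / 112.9
SHR = 0.686

0.686


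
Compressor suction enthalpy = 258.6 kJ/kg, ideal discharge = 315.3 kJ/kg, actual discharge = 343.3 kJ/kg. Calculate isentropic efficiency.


dh_ideal = 315.3 - 258.6 = 56.7 kJ/kg
dh_actual = 343.3 - 258.6 = 84.7 kJ/kg
eta_s = dh_ideal / dh_actual = 56.7 / 84.7
eta_s = 0.6694

0.6694


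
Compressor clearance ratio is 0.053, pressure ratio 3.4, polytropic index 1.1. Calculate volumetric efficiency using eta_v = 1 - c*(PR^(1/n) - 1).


PR^(1/n) = 3.4^(1/1.1) = 3.04202411
eta_v = 1 - 0.053 * (3.04202411 - 1)
eta_v = 0.8918

0.8918


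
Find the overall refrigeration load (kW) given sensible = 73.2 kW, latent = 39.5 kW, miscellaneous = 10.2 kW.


Q_total = Q_s + Q_l + Q_misc
Q_total = 73.2 + 39.5 + 10.2
Q_total = 122.9 kW

122.9


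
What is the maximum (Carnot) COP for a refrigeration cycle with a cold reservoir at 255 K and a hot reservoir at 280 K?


dT = 280 - 255 = 25 K
COP_carnot = T_cold / dT = 255 / 25
COP_carnot = 10.2

10.2


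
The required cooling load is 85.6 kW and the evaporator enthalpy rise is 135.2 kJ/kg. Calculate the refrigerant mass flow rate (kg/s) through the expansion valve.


m_dot = Q / dh
m_dot = 85.6 / 135.2
m_dot = 0.6331 kg/s

0.6331


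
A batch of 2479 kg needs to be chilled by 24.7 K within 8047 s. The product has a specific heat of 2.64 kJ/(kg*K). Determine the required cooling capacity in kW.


Q = m * cp * dT / t
Q = 2479 * 2.64 * 24.7 / 8047
Q = 20.088 kW

20.088


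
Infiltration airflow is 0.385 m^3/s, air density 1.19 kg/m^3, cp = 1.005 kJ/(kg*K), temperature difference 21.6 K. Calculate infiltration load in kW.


Q = V_dot * rho * cp * dT
Q = 0.385 * 1.19 * 1.005 * 21.6
Q = 9.946 kW

9.946


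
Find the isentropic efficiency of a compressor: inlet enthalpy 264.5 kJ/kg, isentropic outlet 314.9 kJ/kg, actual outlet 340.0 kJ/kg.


dh_ideal = 314.9 - 264.5 = 50.4 kJ/kg
dh_actual = 340.0 - 264.5 = 75.5 kJ/kg
eta_s = dh_ideal / dh_actual = 50.4 / 75.5
eta_s = 0.6675

0.6675


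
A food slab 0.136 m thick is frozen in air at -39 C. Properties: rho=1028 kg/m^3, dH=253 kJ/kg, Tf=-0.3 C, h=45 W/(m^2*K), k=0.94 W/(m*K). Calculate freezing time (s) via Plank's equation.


dT = -0.3 - (-39) = 38.7 K
term1 = a/(2h) = 0.136/(2*45) = 0.001511111111
term2 = a^2/(8k) = 0.136^2/(8*0.94) = 0.002459574468
t = rho*dH*1000/dT * (term1 + term2)
t = 1028*253*1000/38.7 * (0.001511111111 + 0.002459574468)
t = 26685 s

26685


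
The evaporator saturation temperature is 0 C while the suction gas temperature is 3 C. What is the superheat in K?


Superheat = T_suction - T_evap
Superheat = 3 - (0)
Superheat = 3 K

3


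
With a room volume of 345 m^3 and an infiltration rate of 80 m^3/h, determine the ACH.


ACH = flow / volume
ACH = 80 / 345
ACH = 0.232

0.232


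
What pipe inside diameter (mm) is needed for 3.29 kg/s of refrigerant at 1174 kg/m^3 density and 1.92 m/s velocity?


A = m_dot / (rho * v) = 3.29 / (1174 * 1.92) = 0.001459575525 m^2
d = sqrt(4*A/pi) * 1000
d = 43.1 mm

43.1


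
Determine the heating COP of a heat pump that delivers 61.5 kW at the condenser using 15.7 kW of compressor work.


COP_hp = Q_cond / W
COP_hp = 61.5 / 15.7
COP_hp = 3.917

3.917


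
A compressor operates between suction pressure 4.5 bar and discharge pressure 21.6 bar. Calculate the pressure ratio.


PR = P_high / P_low
PR = 21.6 / 4.5
PR = 4.8

4.8


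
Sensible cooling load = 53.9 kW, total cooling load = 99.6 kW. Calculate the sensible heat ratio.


SHR = Q_sensible / Q_total
SHR = 53.9 / 99.6
SHR = 0.541

0.541


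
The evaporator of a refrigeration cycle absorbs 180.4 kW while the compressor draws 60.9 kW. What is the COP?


COP = Q_evap / W
COP = 180.4 / 60.9
COP = 2.962

2.962


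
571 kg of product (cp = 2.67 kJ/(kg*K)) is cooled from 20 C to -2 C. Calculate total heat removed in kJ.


dT = 20 - (-2) = 22 K
Q = m * cp * dT = 571 * 2.67 * 22
Q = 33541 kJ

33541


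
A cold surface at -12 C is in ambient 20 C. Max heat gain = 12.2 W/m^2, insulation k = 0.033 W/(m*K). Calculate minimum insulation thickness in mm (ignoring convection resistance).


dT = 20 - (-12) = 32 K
thickness = k * dT / q_max * 1000
thickness = 0.033 * 32 / 12.2 * 1000
thickness = 86.6 mm

86.6


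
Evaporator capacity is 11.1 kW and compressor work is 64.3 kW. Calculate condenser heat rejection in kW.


Q_cond = Q_evap + W
Q_cond = 11.1 + 64.3
Q_cond = 75.4 kW

75.4


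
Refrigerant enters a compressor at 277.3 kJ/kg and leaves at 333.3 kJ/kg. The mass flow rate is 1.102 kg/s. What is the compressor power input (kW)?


dh = 333.3 - 277.3 = 56.0 kJ/kg
W = m_dot * dh = 1.102 * 56.0 = 61.71 kW

61.71


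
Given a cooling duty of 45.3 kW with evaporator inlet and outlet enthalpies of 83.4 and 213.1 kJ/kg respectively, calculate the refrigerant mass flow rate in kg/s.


dh = 213.1 - 83.4 = 129.7 kJ/kg
m_dot = Q / dh = 45.3 / 129.7 = 0.3493 kg/s

0.3493


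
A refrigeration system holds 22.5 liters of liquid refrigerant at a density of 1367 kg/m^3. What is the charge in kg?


Charge = V * rho / 1000
Charge = 22.5 * 1367 / 1000
Charge = 30.76 kg

30.76


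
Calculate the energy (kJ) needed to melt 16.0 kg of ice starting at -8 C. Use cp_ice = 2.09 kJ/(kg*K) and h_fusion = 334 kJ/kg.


Sensible heat = cp * dT = 2.09 * 8 = 16.72 kJ/kg
Total per kg = 16.72 + 334 = 350.72 kJ/kg
Q = m * total = 16.0 * 350.72
Q = 5611.5 kJ

5611.5


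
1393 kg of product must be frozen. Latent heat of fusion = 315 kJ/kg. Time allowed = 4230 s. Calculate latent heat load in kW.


Q_lat = m * h_fg / t
Q_lat = 1393 * 315 / 4230
Q_lat = 103.73 kW

103.73


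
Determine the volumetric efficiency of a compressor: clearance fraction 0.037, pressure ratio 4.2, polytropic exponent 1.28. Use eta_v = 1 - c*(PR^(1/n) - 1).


PR^(1/n) = 4.2^(1/1.28) = 3.06841084
eta_v = 1 - 0.037 * (3.06841084 - 1)
eta_v = 0.9235

0.9235


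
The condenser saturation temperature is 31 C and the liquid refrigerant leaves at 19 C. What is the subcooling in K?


Subcooling = T_cond - T_liquid
Subcooling = 31 - 19
Subcooling = 12 K

12


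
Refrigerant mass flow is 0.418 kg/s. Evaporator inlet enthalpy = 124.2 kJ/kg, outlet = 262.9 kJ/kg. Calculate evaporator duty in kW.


dh = 262.9 - 124.2 = 138.7 kJ/kg
Q_evap = m_dot * dh = 0.418 * 138.7
Q_evap = 57.98 kW

57.98


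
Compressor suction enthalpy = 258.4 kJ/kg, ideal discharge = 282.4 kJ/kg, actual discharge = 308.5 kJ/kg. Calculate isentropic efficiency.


dh_ideal = 282.4 - 258.4 = 24.0 kJ/kg
dh_actual = 308.5 - 258.4 = 50.1 kJ/kg
eta_s = dh_ideal / dh_actual = 24.0 / 50.1
eta_s = 0.479

0.479


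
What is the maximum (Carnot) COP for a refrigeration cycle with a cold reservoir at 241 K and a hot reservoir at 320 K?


dT = 320 - 241 = 79 K
COP_carnot = T_cold / dT = 241 / 79
COP_carnot = 3.051

3.051


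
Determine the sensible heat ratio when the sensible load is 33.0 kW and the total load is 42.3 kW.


SHR = Q_sensible / Q_total
SHR = 33.0 / 42.3
SHR = 0.78

0.78


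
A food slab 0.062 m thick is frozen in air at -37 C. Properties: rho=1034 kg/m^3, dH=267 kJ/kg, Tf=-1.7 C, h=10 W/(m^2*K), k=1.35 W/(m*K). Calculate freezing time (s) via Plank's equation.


dT = -1.7 - (-37) = 35.3 K
term1 = a/(2h) = 0.062/(2*10) = 0.0031
term2 = a^2/(8k) = 0.062^2/(8*1.35) = 0.0003559259259
t = rho*dH*1000/dT * (term1 + term2)
t = 1034*267*1000/35.3 * (0.0031 + 0.0003559259259)
t = 27028 s

27028


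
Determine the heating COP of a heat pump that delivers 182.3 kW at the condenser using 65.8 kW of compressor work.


COP_hp = Q_cond / W
COP_hp = 182.3 / 65.8
COP_hp = 2.771

2.771


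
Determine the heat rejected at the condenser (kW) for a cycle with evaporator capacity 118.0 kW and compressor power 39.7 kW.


Q_cond = Q_evap + W
Q_cond = 118.0 + 39.7
Q_cond = 157.7 kW

157.7


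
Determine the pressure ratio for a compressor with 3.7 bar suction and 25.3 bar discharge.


PR = P_high / P_low
PR = 25.3 / 3.7
PR = 6.838

6.838


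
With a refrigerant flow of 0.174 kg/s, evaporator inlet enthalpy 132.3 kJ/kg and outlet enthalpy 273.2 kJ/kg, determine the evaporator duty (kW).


dh = 273.2 - 132.3 = 140.9 kJ/kg
Q_evap = m_dot * dh = 0.174 * 140.9
Q_evap = 24.52 kW

24.52


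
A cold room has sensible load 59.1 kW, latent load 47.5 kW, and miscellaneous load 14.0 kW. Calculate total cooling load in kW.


Q_total = Q_s + Q_l + Q_misc
Q_total = 59.1 + 47.5 + 14.0
Q_total = 120.6 kW

120.6


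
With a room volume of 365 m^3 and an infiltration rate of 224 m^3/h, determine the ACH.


ACH = flow / volume
ACH = 224 / 365
ACH = 0.614

0.614


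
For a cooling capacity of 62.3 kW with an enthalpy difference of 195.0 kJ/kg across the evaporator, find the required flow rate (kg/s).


m_dot = Q / dh
m_dot = 62.3 / 195.0
m_dot = 0.3195 kg/s

0.3195


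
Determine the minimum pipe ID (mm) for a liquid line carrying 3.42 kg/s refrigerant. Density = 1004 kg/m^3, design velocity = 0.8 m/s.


A = m_dot / (rho * v) = 3.42 / (1004 * 0.8) = 0.004257968127 m^2
d = sqrt(4*A/pi) * 1000
d = 73.6 mm

73.6


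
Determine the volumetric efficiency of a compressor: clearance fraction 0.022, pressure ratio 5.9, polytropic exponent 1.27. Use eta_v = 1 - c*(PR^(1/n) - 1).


PR^(1/n) = 5.9^(1/1.27) = 4.04548027
eta_v = 1 - 0.022 * (4.04548027 - 1)
eta_v = 0.933

0.933


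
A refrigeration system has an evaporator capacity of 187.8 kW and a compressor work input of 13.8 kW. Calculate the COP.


COP = Q_evap / W
COP = 187.8 / 13.8
COP = 13.609

13.609


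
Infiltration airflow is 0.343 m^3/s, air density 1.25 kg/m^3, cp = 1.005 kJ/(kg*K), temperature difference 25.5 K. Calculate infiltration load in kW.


Q = V_dot * rho * cp * dT
Q = 0.343 * 1.25 * 1.005 * 25.5
Q = 10.988 kW

10.988


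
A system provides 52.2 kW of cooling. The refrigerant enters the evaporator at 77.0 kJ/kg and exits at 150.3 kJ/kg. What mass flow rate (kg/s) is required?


dh = 150.3 - 77.0 = 73.3 kJ/kg
m_dot = Q / dh = 52.2 / 73.3 = 0.7121 kg/s

0.7121


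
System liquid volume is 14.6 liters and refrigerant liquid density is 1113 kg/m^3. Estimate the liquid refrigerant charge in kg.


Charge = V * rho / 1000
Charge = 14.6 * 1113 / 1000
Charge = 16.25 kg

16.25


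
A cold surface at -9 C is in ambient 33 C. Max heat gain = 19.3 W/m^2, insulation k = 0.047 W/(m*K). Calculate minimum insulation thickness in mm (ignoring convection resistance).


dT = 33 - (-9) = 42 K
thickness = k * dT / q_max * 1000
thickness = 0.047 * 42 / 19.3 * 1000
thickness = 102.3 mm

102.3


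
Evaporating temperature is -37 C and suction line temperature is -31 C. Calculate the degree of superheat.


Superheat = T_suction - T_evap
Superheat = -31 - (-37)
Superheat = 6 K

6


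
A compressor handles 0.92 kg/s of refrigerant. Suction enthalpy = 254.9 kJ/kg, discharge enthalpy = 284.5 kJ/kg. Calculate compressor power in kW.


dh = 284.5 - 254.9 = 29.6 kJ/kg
W = m_dot * dh = 0.92 * 29.6 = 27.23 kW

27.23


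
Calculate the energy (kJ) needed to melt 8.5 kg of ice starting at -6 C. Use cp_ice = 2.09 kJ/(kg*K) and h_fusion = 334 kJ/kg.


Sensible heat = cp * dT = 2.09 * 6 = 12.54 kJ/kg
Total per kg = 12.54 + 334 = 346.54 kJ/kg
Q = m * total = 8.5 * 346.54
Q = 2945.6 kJ

2945.6


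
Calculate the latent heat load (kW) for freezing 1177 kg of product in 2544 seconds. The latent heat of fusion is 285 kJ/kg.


Q_lat = m * h_fg / t
Q_lat = 1177 * 285 / 2544
Q_lat = 131.86 kW

131.86


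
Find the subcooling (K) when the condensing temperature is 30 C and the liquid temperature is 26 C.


Subcooling = T_cond - T_liquid
Subcooling = 30 - 26
Subcooling = 4 K

4


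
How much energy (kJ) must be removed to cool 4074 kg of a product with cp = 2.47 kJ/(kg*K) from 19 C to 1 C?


dT = 19 - (1) = 18 K
Q = m * cp * dT = 4074 * 2.47 * 18
Q = 181130 kJ

181130


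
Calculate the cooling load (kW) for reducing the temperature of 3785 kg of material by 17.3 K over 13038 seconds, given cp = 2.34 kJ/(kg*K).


Q = m * cp * dT / t
Q = 3785 * 2.34 * 17.3 / 13038
Q = 11.752 kW

11.752


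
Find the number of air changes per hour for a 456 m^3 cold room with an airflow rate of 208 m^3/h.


ACH = flow / volume
ACH = 208 / 456
ACH = 0.456

0.456


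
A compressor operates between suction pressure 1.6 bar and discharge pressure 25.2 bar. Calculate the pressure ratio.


PR = P_high / P_low
PR = 25.2 / 1.6
PR = 15.75

15.75


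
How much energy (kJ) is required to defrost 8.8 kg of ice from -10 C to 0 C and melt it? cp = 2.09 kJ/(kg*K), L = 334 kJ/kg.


Sensible heat = cp * dT = 2.09 * 10 = 20.9 kJ/kg
Total per kg = 20.9 + 334 = 354.9 kJ/kg
Q = m * total = 8.8 * 354.9
Q = 3123.1 kJ

3123.1


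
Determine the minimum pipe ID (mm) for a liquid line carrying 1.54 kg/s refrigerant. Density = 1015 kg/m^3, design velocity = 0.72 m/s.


A = m_dot / (rho * v) = 1.54 / (1015 * 0.72) = 0.002107279693 m^2
d = sqrt(4*A/pi) * 1000
d = 51.8 mm

51.8


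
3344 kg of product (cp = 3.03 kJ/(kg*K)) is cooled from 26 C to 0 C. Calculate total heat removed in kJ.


dT = 26 - (0) = 26 K
Q = m * cp * dT = 3344 * 3.03 * 26
Q = 263440 kJ

263440


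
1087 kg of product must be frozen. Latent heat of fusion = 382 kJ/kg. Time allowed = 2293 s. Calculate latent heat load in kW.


Q_lat = m * h_fg / t
Q_lat = 1087 * 382 / 2293
Q_lat = 181.09 kW

181.09


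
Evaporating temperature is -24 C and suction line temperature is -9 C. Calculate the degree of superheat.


Superheat = T_suction - T_evap
Superheat = -9 - (-24)
Superheat = 15 K

15


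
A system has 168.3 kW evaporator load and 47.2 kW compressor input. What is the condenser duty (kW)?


Q_cond = Q_evap + W
Q_cond = 168.3 + 47.2
Q_cond = 215.5 kW

215.5


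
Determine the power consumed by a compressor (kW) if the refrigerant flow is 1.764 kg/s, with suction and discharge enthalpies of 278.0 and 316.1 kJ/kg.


dh = 316.1 - 278.0 = 38.1 kJ/kg
W = m_dot * dh = 1.764 * 38.1 = 67.21 kW

67.21


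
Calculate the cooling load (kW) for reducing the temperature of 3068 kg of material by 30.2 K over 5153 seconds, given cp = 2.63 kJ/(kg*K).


Q = m * cp * dT / t
Q = 3068 * 2.63 * 30.2 / 5153
Q = 47.289 kW

47.289


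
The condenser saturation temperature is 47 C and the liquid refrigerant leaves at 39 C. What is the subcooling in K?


Subcooling = T_cond - T_liquid
Subcooling = 47 - 39
Subcooling = 8 K

8


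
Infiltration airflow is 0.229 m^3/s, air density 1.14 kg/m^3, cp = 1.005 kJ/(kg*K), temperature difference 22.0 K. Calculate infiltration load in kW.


Q = V_dot * rho * cp * dT
Q = 0.229 * 1.14 * 1.005 * 22.0
Q = 5.772 kW

5.772


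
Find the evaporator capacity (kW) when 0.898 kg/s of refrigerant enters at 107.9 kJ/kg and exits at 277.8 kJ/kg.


dh = 277.8 - 107.9 = 169.9 kJ/kg
Q_evap = m_dot * dh = 0.898 * 169.9
Q_evap = 152.57 kW

152.57


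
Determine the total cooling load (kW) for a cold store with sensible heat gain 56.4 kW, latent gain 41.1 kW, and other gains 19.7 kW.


Q_total = Q_s + Q_l + Q_misc
Q_total = 56.4 + 41.1 + 19.7
Q_total = 117.2 kW

117.2


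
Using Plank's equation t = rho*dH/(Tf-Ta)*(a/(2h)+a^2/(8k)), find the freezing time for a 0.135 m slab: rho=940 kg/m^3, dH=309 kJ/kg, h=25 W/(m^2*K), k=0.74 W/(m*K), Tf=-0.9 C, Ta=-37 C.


dT = -0.9 - (-37) = 36.1 K
term1 = a/(2h) = 0.135/(2*25) = 0.0027
term2 = a^2/(8k) = 0.135^2/(8*0.74) = 0.003078547297
t = rho*dH*1000/dT * (term1 + term2)
t = 940*309*1000/36.1 * (0.0027 + 0.003078547297)
t = 46494 s

46494


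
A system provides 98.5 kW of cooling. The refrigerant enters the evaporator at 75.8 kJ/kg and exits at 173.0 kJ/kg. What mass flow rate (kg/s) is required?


dh = 173.0 - 75.8 = 97.2 kJ/kg
m_dot = Q / dh = 98.5 / 97.2 = 1.0134 kg/s

1.0134


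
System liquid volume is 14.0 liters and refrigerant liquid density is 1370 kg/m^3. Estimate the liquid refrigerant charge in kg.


Charge = V * rho / 1000
Charge = 14.0 * 1370 / 1000
Charge = 19.18 kg

19.18


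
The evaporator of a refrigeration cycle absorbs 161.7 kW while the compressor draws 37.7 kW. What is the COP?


COP = Q_evap / W
COP = 161.7 / 37.7
COP = 4.289

4.289


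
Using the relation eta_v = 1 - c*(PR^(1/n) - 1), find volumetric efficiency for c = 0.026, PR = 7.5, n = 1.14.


PR^(1/n) = 7.5^(1/1.14) = 5.85595323
eta_v = 1 - 0.026 * (5.85595323 - 1)
eta_v = 0.8737

0.8737


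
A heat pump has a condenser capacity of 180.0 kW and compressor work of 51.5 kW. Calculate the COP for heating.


COP_hp = Q_cond / W
COP_hp = 180.0 / 51.5
COP_hp = 3.495

3.495


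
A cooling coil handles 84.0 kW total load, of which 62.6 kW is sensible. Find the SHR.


SHR = Q_sensible / Q_total
SHR = 62.6 / 84.0
SHR = 0.745

0.745


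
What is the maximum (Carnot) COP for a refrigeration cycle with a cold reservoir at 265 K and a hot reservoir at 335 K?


dT = 335 - 265 = 70 K
COP_carnot = T_cold / dT = 265 / 70
COP_carnot = 3.786

3.786


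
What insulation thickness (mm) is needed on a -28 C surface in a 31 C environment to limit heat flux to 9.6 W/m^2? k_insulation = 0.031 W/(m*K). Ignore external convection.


dT = 31 - (-28) = 59 K
thickness = k * dT / q_max * 1000
thickness = 0.031 * 59 / 9.6 * 1000
thickness = 190.5 mm

190.5


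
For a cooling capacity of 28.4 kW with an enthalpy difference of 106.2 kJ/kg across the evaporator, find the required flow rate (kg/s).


m_dot = Q / dh
m_dot = 28.4 / 106.2
m_dot = 0.2674 kg/s

0.2674


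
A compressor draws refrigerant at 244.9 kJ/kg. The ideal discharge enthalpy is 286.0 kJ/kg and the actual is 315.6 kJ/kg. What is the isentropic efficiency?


dh_ideal = 286.0 - 244.9 = 41.1 kJ/kg
dh_actual = 315.6 - 244.9 = 70.7 kJ/kg
eta_s = dh_ideal / dh_actual = 41.1 / 70.7
eta_s = 0.5813

0.5813


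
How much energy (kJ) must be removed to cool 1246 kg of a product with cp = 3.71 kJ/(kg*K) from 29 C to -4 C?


dT = 29 - (-4) = 33 K
Q = m * cp * dT = 1246 * 3.71 * 33
Q = 152548 kJ

152548


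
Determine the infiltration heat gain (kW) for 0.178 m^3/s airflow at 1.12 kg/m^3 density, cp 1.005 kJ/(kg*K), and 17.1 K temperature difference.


Q = V_dot * rho * cp * dT
Q = 0.178 * 1.12 * 1.005 * 17.1
Q = 3.426 kW

3.426


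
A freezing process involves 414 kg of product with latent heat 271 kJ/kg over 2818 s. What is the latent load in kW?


Q_lat = m * h_fg / t
Q_lat = 414 * 271 / 2818
Q_lat = 39.81 kW

39.81


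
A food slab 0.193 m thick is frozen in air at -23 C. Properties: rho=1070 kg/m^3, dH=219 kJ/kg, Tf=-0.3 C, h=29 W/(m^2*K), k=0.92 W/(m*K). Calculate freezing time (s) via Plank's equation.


dT = -0.3 - (-23) = 22.7 K
term1 = a/(2h) = 0.193/(2*29) = 0.003327586207
term2 = a^2/(8k) = 0.193^2/(8*0.92) = 0.005061005435
t = rho*dH*1000/dT * (term1 + term2)
t = 1070*219*1000/22.7 * (0.003327586207 + 0.005061005435)
t = 86595 s

86595


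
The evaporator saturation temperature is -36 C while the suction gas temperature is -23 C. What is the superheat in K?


Superheat = T_suction - T_evap
Superheat = -23 - (-36)
Superheat = 13 K

13


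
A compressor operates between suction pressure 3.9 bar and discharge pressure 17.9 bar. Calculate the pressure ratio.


PR = P_high / P_low
PR = 17.9 / 3.9
PR = 4.59

4.59


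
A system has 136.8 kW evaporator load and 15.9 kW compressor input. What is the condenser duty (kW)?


Q_cond = Q_evap + W
Q_cond = 136.8 + 15.9
Q_cond = 152.7 kW

152.7


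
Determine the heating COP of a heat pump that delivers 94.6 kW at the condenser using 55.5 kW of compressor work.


COP_hp = Q_cond / W
COP_hp = 94.6 / 55.5
COP_hp = 1.705

1.705


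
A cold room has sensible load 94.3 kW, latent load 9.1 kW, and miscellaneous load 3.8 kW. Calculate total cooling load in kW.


Q_total = Q_s + Q_l + Q_misc
Q_total = 94.3 + 9.1 + 3.8
Q_total = 107.2 kW

107.2


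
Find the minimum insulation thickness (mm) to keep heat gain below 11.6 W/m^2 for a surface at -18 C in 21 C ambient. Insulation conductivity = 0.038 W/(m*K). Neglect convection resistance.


dT = 21 - (-18) = 39 K
thickness = k * dT / q_max * 1000
thickness = 0.038 * 39 / 11.6 * 1000
thickness = 127.8 mm

127.8


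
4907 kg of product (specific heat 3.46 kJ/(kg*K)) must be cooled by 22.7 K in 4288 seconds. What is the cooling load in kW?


Q = m * cp * dT / t
Q = 4907 * 3.46 * 22.7 / 4288
Q = 89.88 kW

89.88


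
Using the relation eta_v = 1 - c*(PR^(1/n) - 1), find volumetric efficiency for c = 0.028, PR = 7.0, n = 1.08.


PR^(1/n) = 7.0^(1/1.08) = 6.06035668
eta_v = 1 - 0.028 * (6.06035668 - 1)
eta_v = 0.8583

0.8583


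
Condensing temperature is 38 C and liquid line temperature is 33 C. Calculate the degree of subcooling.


Subcooling = T_cond - T_liquid
Subcooling = 38 - 33
Subcooling = 5 K

5


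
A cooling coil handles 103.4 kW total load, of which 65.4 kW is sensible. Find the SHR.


SHR = Q_sensible / Q_total
SHR = 65.4 / 103.4
SHR = 0.632

0.632


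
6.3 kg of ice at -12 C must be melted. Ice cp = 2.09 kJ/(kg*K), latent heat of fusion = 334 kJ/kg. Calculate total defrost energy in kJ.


Sensible heat = cp * dT = 2.09 * 12 = 25.08 kJ/kg
Total per kg = 25.08 + 334 = 359.08 kJ/kg
Q = m * total = 6.3 * 359.08
Q = 2262.2 kJ

2262.2


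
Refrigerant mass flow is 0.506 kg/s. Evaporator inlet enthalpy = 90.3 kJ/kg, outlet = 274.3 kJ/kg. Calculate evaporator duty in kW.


dh = 274.3 - 90.3 = 184.0 kJ/kg
Q_evap = m_dot * dh = 0.506 * 184.0
Q_evap = 93.1 kW

93.1


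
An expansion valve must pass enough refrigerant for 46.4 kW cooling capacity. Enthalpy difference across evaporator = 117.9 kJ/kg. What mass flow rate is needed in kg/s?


m_dot = Q / dh
m_dot = 46.4 / 117.9
m_dot = 0.3936 kg/s

0.3936


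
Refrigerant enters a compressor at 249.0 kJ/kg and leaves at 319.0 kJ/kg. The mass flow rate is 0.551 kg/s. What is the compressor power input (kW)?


dh = 319.0 - 249.0 = 70.0 kJ/kg
W = m_dot * dh = 0.551 * 70.0 = 38.57 kW

38.57


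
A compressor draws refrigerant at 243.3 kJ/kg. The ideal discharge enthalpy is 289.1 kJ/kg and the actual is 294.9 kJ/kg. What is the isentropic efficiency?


dh_ideal = 289.1 - 243.3 = 45.8 kJ/kg
dh_actual = 294.9 - 243.3 = 51.6 kJ/kg
eta_s = dh_ideal / dh_actual = 45.8 / 51.6
eta_s = 0.8876

0.8876


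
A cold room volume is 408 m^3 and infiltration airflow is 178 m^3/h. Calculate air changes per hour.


ACH = flow / volume
ACH = 178 / 408
ACH = 0.436

0.436


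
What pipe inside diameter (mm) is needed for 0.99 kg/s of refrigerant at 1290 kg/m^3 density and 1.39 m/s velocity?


A = m_dot / (rho * v) = 0.99 / (1290 * 1.39) = 0.0005521164464 m^2
d = sqrt(4*A/pi) * 1000
d = 26.5 mm

26.5


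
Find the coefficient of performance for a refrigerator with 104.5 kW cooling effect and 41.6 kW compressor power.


COP = Q_evap / W
COP = 104.5 / 41.6
COP = 2.512

2.512


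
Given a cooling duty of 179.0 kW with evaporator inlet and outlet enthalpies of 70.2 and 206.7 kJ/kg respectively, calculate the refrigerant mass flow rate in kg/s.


dh = 206.7 - 70.2 = 136.5 kJ/kg
m_dot = Q / dh = 179.0 / 136.5 = 1.3114 kg/s

1.3114


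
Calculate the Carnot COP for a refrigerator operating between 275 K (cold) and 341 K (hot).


dT = 341 - 275 = 66 K
COP_carnot = T_cold / dT = 275 / 66
COP_carnot = 4.167

4.167


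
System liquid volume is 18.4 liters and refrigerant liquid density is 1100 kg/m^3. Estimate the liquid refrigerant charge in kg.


Charge = V * rho / 1000
Charge = 18.4 * 1100 / 1000
Charge = 20.24 kg

20.24


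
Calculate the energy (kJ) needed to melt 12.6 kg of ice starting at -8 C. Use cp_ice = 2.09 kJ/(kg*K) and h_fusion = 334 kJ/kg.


Sensible heat = cp * dT = 2.09 * 8 = 16.72 kJ/kg
Total per kg = 16.72 + 334 = 350.72 kJ/kg
Q = m * total = 12.6 * 350.72
Q = 4419.1 kJ

4419.1


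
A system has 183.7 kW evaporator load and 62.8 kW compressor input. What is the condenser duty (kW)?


Q_cond = Q_evap + W
Q_cond = 183.7 + 62.8
Q_cond = 246.5 kW

246.5


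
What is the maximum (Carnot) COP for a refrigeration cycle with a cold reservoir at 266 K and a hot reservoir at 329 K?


dT = 329 - 266 = 63 K
COP_carnot = T_cold / dT = 266 / 63
COP_carnot = 4.222

4.222


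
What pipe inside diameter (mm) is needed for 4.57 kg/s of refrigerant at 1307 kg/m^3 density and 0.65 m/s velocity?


A = m_dot / (rho * v) = 4.57 / (1307 * 0.65) = 0.005379318463 m^2
d = sqrt(4*A/pi) * 1000
d = 82.8 mm

82.8


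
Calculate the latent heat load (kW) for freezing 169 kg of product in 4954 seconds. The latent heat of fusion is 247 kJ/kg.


Q_lat = m * h_fg / t
Q_lat = 169 * 247 / 4954
Q_lat = 8.43 kW

8.43


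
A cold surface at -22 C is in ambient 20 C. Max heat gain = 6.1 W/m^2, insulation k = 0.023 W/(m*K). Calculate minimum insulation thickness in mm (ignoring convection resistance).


dT = 20 - (-22) = 42 K
thickness = k * dT / q_max * 1000
thickness = 0.023 * 42 / 6.1 * 1000
thickness = 158.4 mm

158.4


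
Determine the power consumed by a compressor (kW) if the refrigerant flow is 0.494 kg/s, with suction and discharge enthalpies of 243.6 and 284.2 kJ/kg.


dh = 284.2 - 243.6 = 40.6 kJ/kg
W = m_dot * dh = 0.494 * 40.6 = 20.06 kW

20.06


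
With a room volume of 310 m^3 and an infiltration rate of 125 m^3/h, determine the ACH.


ACH = flow / volume
ACH = 125 / 310
ACH = 0.403

0.403


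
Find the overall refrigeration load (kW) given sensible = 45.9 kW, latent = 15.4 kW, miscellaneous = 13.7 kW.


Q_total = Q_s + Q_l + Q_misc
Q_total = 45.9 + 15.4 + 13.7
Q_total = 75.0 kW

75.0


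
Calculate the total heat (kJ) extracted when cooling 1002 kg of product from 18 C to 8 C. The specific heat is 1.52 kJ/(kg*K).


dT = 18 - (8) = 10 K
Q = m * cp * dT = 1002 * 1.52 * 10
Q = 15230 kJ

15230


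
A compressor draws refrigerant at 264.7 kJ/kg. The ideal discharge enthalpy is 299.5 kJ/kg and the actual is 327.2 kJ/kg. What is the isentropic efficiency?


dh_ideal = 299.5 - 264.7 = 34.8 kJ/kg
dh_actual = 327.2 - 264.7 = 62.5 kJ/kg
eta_s = dh_ideal / dh_actual = 34.8 / 62.5
eta_s = 0.5568

0.5568


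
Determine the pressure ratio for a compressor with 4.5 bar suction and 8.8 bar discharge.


PR = P_high / P_low
PR = 8.8 / 4.5
PR = 1.956

1.956


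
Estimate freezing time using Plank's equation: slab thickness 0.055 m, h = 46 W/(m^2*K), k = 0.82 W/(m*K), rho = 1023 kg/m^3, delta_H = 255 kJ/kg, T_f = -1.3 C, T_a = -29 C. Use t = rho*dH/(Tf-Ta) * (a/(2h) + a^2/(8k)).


dT = -1.3 - (-29) = 27.7 K
term1 = a/(2h) = 0.055/(2*46) = 0.000597826087
term2 = a^2/(8k) = 0.055^2/(8*0.82) = 0.0004611280488
t = rho*dH*1000/dT * (term1 + term2)
t = 1023*255*1000/27.7 * (0.000597826087 + 0.0004611280488)
t = 9973 s

9973


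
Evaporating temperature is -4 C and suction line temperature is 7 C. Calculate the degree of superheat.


Superheat = T_suction - T_evap
Superheat = 7 - (-4)
Superheat = 11 K

11


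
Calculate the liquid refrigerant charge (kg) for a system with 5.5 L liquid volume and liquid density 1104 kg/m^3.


Charge = V * rho / 1000
Charge = 5.5 * 1104 / 1000
Charge = 6.07 kg

6.07


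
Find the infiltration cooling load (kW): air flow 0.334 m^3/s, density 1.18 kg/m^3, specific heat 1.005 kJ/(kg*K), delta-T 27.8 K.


Q = V_dot * rho * cp * dT
Q = 0.334 * 1.18 * 1.005 * 27.8
Q = 11.011 kW

11.011


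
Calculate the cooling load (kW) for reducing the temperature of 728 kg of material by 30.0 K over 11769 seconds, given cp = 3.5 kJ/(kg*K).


Q = m * cp * dT / t
Q = 728 * 3.5 * 30.0 / 11769
Q = 6.495 kW

6.495


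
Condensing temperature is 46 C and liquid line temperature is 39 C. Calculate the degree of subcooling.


Subcooling = T_cond - T_liquid
Subcooling = 46 - 39
Subcooling = 7 K

7


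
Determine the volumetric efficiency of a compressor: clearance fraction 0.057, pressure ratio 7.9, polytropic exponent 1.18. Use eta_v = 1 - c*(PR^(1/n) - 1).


PR^(1/n) = 7.9^(1/1.18) = 5.76369412
eta_v = 1 - 0.057 * (5.76369412 - 1)
eta_v = 0.7285

0.7285


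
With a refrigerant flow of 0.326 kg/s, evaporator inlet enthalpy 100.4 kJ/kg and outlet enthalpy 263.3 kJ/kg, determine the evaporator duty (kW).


dh = 263.3 - 100.4 = 162.9 kJ/kg
Q_evap = m_dot * dh = 0.326 * 162.9
Q_evap = 53.11 kW

53.11


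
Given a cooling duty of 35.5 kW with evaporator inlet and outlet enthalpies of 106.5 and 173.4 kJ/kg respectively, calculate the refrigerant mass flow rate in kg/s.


dh = 173.4 - 106.5 = 66.9 kJ/kg
m_dot = Q / dh = 35.5 / 66.9 = 0.5306 kg/s

0.5306


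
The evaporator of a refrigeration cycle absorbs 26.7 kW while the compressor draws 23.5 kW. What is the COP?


COP = Q_evap / W
COP = 26.7 / 23.5
COP = 1.136

1.136


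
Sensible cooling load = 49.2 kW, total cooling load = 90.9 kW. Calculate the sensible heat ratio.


SHR = Q_sensible / Q_total
SHR = 49.2 / 90.9
SHR = 0.541

0.541


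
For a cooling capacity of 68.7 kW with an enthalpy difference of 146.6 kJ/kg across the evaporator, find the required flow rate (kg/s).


m_dot = Q / dh
m_dot = 68.7 / 146.6
m_dot = 0.4686 kg/s

0.4686


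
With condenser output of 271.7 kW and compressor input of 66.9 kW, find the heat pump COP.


COP_hp = Q_cond / W
COP_hp = 271.7 / 66.9
COP_hp = 4.061

4.061


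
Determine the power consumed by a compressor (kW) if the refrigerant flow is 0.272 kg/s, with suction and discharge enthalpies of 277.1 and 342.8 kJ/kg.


dh = 342.8 - 277.1 = 65.7 kJ/kg
W = m_dot * dh = 0.272 * 65.7 = 17.87 kW

17.87


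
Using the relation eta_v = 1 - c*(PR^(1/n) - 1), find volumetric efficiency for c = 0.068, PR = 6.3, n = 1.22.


PR^(1/n) = 6.3^(1/1.22) = 4.52061136
eta_v = 1 - 0.068 * (4.52061136 - 1)
eta_v = 0.7606

0.7606


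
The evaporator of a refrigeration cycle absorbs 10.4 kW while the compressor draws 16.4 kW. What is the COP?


COP = Q_evap / W
COP = 10.4 / 16.4
COP = 0.634

0.634


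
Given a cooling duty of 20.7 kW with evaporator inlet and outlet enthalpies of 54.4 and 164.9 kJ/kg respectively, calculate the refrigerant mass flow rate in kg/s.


dh = 164.9 - 54.4 = 110.5 kJ/kg
m_dot = Q / dh = 20.7 / 110.5 = 0.1873 kg/s

0.1873


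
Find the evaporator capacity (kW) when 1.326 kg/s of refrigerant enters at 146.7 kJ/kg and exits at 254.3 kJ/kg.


dh = 254.3 - 146.7 = 107.6 kJ/kg
Q_evap = m_dot * dh = 1.326 * 107.6
Q_evap = 142.68 kW

142.68


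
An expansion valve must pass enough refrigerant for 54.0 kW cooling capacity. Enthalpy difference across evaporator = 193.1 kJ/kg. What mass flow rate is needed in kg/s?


m_dot = Q / dh
m_dot = 54.0 / 193.1
m_dot = 0.2796 kg/s

0.2796


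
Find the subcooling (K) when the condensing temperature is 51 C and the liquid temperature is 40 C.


Subcooling = T_cond - T_liquid
Subcooling = 51 - 40
Subcooling = 11 K

11


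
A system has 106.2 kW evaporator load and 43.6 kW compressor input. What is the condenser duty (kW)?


Q_cond = Q_evap + W
Q_cond = 106.2 + 43.6
Q_cond = 149.8 kW

149.8


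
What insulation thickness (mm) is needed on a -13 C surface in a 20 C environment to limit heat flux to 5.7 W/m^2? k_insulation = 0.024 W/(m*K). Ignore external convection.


dT = 20 - (-13) = 33 K
thickness = k * dT / q_max * 1000
thickness = 0.024 * 33 / 5.7 * 1000
thickness = 138.9 mm

138.9


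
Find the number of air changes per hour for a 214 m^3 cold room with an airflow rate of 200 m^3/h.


ACH = flow / volume
ACH = 200 / 214
ACH = 0.935

0.935


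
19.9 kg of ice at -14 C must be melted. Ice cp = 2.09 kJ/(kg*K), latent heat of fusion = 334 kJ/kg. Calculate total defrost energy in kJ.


Sensible heat = cp * dT = 2.09 * 14 = 29.26 kJ/kg
Total per kg = 29.26 + 334 = 363.26 kJ/kg
Q = m * total = 19.9 * 363.26
Q = 7228.9 kJ

7228.9


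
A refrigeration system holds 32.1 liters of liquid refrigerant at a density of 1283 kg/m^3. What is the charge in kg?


Charge = V * rho / 1000
Charge = 32.1 * 1283 / 1000
Charge = 41.18 kg

41.18


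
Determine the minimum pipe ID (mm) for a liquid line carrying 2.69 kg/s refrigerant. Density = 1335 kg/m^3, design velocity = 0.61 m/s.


A = m_dot / (rho * v) = 2.69 / (1335 * 0.61) = 0.003303247989 m^2
d = sqrt(4*A/pi) * 1000
d = 64.9 mm

64.9


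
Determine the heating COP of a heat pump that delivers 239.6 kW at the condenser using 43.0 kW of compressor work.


COP_hp = Q_cond / W
COP_hp = 239.6 / 43.0
COP_hp = 5.572

5.572


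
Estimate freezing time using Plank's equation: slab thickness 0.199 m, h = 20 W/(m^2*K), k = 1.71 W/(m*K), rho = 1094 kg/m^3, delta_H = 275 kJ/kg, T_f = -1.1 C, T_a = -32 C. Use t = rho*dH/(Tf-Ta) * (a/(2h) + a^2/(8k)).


dT = -1.1 - (-32) = 30.9 K
term1 = a/(2h) = 0.199/(2*20) = 0.004975
term2 = a^2/(8k) = 0.199^2/(8*1.71) = 0.002894809942
t = rho*dH*1000/dT * (term1 + term2)
t = 1094*275*1000/30.9 * (0.004975 + 0.002894809942)
t = 76622 s

76622


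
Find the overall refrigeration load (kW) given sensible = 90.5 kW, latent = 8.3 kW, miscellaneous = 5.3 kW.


Q_total = Q_s + Q_l + Q_misc
Q_total = 90.5 + 8.3 + 5.3
Q_total = 104.1 kW

104.1


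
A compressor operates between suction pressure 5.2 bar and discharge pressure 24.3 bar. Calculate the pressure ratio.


PR = P_high / P_low
PR = 24.3 / 5.2
PR = 4.673

4.673


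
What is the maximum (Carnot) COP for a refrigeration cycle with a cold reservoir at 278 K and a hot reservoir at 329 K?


dT = 329 - 278 = 51 K
COP_carnot = T_cold / dT = 278 / 51
COP_carnot = 5.451

5.451


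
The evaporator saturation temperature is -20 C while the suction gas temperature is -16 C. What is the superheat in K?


Superheat = T_suction - T_evap
Superheat = -16 - (-20)
Superheat = 4 K

4


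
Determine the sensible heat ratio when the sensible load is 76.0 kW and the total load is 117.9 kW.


SHR = Q_sensible / Q_total
SHR = 76.0 / 117.9
SHR = 0.645

0.645


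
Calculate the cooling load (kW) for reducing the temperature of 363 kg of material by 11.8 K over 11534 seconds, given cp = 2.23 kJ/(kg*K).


Q = m * cp * dT / t
Q = 363 * 2.23 * 11.8 / 11534
Q = 0.828 kW

0.828


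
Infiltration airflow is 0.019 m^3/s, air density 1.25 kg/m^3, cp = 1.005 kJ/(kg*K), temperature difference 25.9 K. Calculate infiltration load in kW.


Q = V_dot * rho * cp * dT
Q = 0.019 * 1.25 * 1.005 * 25.9
Q = 0.618 kW

0.618


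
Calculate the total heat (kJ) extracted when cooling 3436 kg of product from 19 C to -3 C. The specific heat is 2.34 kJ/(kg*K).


dT = 19 - (-3) = 22 K
Q = m * cp * dT = 3436 * 2.34 * 22
Q = 176885 kJ

176885


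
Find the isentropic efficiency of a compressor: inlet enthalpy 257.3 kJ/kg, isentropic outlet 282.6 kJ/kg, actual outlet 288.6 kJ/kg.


dh_ideal = 282.6 - 257.3 = 25.3 kJ/kg
dh_actual = 288.6 - 257.3 = 31.3 kJ/kg
eta_s = dh_ideal / dh_actual = 25.3 / 31.3
eta_s = 0.8083

0.8083


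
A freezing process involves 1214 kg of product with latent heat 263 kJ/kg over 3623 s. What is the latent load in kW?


Q_lat = m * h_fg / t
Q_lat = 1214 * 263 / 3623
Q_lat = 88.13 kW

88.13


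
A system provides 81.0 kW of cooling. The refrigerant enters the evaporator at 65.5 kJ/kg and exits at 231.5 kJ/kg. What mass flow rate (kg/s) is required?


dh = 231.5 - 65.5 = 166.0 kJ/kg
m_dot = Q / dh = 81.0 / 166.0 = 0.488 kg/s

0.488


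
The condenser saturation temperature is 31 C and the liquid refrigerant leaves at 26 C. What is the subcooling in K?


Subcooling = T_cond - T_liquid
Subcooling = 31 - 26
Subcooling = 5 K

5


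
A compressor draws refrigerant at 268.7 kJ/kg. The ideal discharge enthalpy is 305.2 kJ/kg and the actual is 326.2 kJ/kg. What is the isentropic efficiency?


dh_ideal = 305.2 - 268.7 = 36.5 kJ/kg
dh_actual = 326.2 - 268.7 = 57.5 kJ/kg
eta_s = dh_ideal / dh_actual = 36.5 / 57.5
eta_s = 0.6348

0.6348


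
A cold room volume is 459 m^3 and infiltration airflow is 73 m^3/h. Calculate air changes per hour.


ACH = flow / volume
ACH = 73 / 459
ACH = 0.159

0.159


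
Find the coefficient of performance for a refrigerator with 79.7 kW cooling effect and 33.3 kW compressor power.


COP = Q_evap / W
COP = 79.7 / 33.3
COP = 2.393

2.393


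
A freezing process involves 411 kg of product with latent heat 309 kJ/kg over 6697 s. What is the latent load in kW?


Q_lat = m * h_fg / t
Q_lat = 411 * 309 / 6697
Q_lat = 18.96 kW

18.96


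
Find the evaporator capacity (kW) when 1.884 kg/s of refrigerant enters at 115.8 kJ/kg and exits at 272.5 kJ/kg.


dh = 272.5 - 115.8 = 156.7 kJ/kg
Q_evap = m_dot * dh = 1.884 * 156.7
Q_evap = 295.22 kW

295.22


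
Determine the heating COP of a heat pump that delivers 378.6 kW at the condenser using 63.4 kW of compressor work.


COP_hp = Q_cond / W
COP_hp = 378.6 / 63.4
COP_hp = 5.972

5.972


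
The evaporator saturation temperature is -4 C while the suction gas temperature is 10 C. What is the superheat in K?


Superheat = T_suction - T_evap
Superheat = 10 - (-4)
Superheat = 14 K

14
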